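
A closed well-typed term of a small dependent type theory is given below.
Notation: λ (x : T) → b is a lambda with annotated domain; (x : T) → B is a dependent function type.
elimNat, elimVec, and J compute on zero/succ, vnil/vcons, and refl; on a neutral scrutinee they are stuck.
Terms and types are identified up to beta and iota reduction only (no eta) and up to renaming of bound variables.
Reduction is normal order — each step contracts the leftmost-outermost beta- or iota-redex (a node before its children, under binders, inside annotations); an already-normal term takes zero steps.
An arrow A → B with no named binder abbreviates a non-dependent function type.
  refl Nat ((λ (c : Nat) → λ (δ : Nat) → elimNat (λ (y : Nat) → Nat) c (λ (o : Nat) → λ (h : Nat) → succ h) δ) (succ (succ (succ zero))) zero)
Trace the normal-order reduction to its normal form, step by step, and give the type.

normal-order reduction:
  refl Nat ((λ (c : Nat) → λ (δ : Nat) → elimNat (λ (y : Nat) → Nat) c (λ (o : Nat) → λ (h : Nat) → succ h) δ) (succ (succ (succ zero))) zero)
  ~> refl Nat ((λ (c : Nat) → elimNat (λ (δ : Nat) → Nat) (succ (succ (succ zero))) (λ (y : Nat) → λ (o : Nat) → succ o) c) zero)
  ~> refl Nat (elimNat (λ (c : Nat) → Nat) (succ (succ (succ zero))) (λ (δ : Nat) → λ (y : Nat) → succ y) zero)
  ~> refl Nat (succ (succ (succ zero)))
type:
  Eq Nat (succ (succ (succ zero))) (succ (succ (succ zero)))


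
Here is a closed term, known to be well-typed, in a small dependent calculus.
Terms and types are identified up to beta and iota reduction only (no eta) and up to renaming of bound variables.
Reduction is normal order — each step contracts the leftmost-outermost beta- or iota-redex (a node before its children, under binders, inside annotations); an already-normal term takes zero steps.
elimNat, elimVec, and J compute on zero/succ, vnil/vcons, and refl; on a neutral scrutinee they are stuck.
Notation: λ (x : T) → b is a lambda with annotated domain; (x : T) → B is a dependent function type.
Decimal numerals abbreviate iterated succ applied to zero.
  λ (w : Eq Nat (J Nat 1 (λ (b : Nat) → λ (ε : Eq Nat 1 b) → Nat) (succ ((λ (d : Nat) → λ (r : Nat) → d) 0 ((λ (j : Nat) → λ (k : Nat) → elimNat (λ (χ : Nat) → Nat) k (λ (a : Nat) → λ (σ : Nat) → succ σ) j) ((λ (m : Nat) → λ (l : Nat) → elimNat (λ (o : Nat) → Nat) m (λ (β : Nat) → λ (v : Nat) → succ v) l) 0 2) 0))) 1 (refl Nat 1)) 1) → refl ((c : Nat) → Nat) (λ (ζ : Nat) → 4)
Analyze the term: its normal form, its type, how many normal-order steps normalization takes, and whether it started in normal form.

resulting normal form:
  λ (w : Eq Nat 1 1) → refl ((b : Nat) → Nat) (λ (ε : Nat) → 4)
inferred type:
  (w : Eq Nat 1 1) → Eq ((b : Nat) → Nat) (λ (ε : Nat) → 4) (λ (d : Nat) → 4)
normal-order step count: 3
already normal: no
first redex: a J iota-redex


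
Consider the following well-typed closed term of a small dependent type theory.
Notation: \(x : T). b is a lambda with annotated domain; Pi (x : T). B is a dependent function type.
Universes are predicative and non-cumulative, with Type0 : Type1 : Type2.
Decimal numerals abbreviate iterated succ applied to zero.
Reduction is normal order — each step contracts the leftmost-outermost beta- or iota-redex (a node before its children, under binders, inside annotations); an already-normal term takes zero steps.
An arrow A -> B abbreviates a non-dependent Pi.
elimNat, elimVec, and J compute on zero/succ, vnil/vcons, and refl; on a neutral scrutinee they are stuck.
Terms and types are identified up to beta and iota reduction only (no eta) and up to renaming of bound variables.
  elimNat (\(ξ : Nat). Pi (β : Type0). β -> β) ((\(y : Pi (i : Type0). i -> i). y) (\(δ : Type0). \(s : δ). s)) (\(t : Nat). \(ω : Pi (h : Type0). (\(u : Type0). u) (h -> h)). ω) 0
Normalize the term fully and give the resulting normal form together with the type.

normal form:
  \(ξ : Type0). \(β : ξ). β
inferred type:
  Pi (ξ : Type0). ξ -> ξ
observation: contracting an elimNat iota-redex first, the term normalizes in 2 steps.


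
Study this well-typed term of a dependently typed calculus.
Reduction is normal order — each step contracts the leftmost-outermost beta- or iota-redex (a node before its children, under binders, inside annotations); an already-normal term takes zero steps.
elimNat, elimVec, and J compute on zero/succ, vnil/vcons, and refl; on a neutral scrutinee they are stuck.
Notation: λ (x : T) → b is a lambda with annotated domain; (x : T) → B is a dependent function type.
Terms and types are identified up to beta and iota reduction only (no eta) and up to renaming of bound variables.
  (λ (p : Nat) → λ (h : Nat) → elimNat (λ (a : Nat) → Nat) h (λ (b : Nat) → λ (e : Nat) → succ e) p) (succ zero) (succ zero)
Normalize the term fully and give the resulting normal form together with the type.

resulting normal form:
  succ (succ zero)
type:
  Nat


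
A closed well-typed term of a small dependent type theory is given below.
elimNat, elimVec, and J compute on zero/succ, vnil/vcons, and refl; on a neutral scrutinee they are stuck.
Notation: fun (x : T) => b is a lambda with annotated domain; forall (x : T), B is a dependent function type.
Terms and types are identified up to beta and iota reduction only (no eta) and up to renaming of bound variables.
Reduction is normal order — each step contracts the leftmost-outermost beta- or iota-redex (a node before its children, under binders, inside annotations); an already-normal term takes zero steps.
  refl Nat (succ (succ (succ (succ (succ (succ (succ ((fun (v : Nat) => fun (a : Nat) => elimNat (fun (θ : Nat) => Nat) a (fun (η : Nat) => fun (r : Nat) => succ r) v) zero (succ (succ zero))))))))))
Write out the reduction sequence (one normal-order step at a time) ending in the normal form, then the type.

normal-order reduction:
  refl Nat (succ (succ (succ (succ (succ (succ (succ ((fun (v : Nat) => fun (a : Nat) => elimNat (fun (θ : Nat) => Nat) a (fun (η : Nat) => fun (r : Nat) => succ r) v) zero (succ (succ zero))))))))))
  ~> refl Nat (succ (succ (succ (succ (succ (succ (succ ((fun (v : Nat) => elimNat (fun (a : Nat) => Nat) v (fun (θ : Nat) => fun (η : Nat) => succ η) zero) (succ (succ zero))))))))))
  ~> refl Nat (succ (succ (succ (succ (succ (succ (succ (elimNat (fun (v : Nat) => Nat) (succ (succ zero)) (fun (a : Nat) => fun (θ : Nat) => succ θ) zero))))))))
  ~> refl Nat (succ (succ (succ (succ (succ (succ (succ (succ (succ zero)))))))))
the term's type:
  Eq Nat (succ (succ (succ (succ (succ (succ (succ (succ (succ zero))))))))) (succ (succ (succ (succ (succ (succ (succ (succ (succ zero)))))))))


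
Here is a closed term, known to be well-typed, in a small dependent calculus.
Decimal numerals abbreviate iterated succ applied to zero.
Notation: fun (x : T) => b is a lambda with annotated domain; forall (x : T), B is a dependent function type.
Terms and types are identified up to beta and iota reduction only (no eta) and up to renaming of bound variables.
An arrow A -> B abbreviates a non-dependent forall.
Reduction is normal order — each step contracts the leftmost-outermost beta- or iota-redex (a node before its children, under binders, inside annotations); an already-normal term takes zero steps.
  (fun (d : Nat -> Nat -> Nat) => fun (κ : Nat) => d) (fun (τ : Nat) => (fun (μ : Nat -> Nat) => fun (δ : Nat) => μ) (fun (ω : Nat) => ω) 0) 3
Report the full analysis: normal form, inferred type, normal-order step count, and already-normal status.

resulting normal form:
  fun (d : Nat) => fun (κ : Nat) => κ
the term's type:
  Nat -> Nat -> Nat
reduction steps (normal order): 4
already normal: no
first redex: a beta-redex


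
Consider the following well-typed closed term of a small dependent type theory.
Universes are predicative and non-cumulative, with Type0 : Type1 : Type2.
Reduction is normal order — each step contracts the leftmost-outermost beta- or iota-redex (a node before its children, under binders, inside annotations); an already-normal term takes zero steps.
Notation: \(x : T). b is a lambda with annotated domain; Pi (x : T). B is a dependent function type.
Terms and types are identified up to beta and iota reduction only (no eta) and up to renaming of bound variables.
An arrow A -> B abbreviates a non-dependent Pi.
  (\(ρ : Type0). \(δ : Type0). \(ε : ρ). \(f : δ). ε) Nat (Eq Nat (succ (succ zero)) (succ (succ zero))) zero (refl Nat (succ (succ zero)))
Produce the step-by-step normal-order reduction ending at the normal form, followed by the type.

normal-order reduction sequence:
  (\(ρ : Type0). \(δ : Type0). \(ε : ρ). \(f : δ). ε) Nat (Eq Nat (succ (succ zero)) (succ (succ zero))) zero (refl Nat (succ (succ zero)))
  ~> (\(ρ : Type0). \(δ : Nat). \(ε : ρ). δ) (Eq Nat (succ (succ zero)) (succ (succ zero))) zero (refl Nat (succ (succ zero)))
  ~> (\(ρ : Nat). \(δ : Eq Nat (succ (succ zero)) (succ (succ zero))). ρ) zero (refl Nat (succ (succ zero)))
  ~> (\(ρ : Eq Nat (succ (succ zero)) (succ (succ zero))). zero) (refl Nat (succ (succ zero)))
  ~> zero
the term's type:
  Nat


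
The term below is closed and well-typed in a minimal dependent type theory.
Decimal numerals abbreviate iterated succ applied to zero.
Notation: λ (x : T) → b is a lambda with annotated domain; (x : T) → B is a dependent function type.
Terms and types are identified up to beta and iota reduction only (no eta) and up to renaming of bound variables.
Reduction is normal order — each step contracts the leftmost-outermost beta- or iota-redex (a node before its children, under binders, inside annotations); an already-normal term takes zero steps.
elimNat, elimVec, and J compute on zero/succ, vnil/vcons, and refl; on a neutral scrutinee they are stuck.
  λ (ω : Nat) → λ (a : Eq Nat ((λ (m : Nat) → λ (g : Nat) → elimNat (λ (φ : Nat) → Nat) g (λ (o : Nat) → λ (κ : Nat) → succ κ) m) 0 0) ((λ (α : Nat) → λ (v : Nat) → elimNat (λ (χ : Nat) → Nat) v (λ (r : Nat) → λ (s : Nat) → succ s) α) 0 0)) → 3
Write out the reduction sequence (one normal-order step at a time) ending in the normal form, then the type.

normal-order reduction sequence:
  λ (ω : Nat) → λ (a : Eq Nat ((λ (m : Nat) → λ (g : Nat) → elimNat (λ (φ : Nat) → Nat) g (λ (o : Nat) → λ (κ : Nat) → succ κ) m) 0 0) ((λ (α : Nat) → λ (v : Nat) → elimNat (λ (χ : Nat) → Nat) v (λ (r : Nat) → λ (s : Nat) → succ s) α) 0 0)) → 3
  ~> λ (ω : Nat) → λ (a : Eq Nat ((λ (m : Nat) → elimNat (λ (g : Nat) → Nat) m (λ (φ : Nat) → λ (o : Nat) → succ o) 0) 0) ((λ (κ : Nat) → λ (α : Nat) → elimNat (λ (v : Nat) → Nat) α (λ (χ : Nat) → λ (r : Nat) → succ r) κ) 0 0)) → 3
  ~> λ (ω : Nat) → λ (a : Eq Nat (elimNat (λ (m : Nat) → Nat) 0 (λ (g : Nat) → λ (φ : Nat) → succ φ) 0) ((λ (o : Nat) → λ (κ : Nat) → elimNat (λ (α : Nat) → Nat) κ (λ (v : Nat) → λ (χ : Nat) → succ χ) o) 0 0)) → 3
  ~> λ (ω : Nat) → λ (a : Eq Nat 0 ((λ (m : Nat) → λ (g : Nat) → elimNat (λ (φ : Nat) → Nat) g (λ (o : Nat) → λ (κ : Nat) → succ κ) m) 0 0)) → 3
  ~> λ (ω : Nat) → λ (a : Eq Nat 0 ((λ (m : Nat) → elimNat (λ (g : Nat) → Nat) m (λ (φ : Nat) → λ (o : Nat) → succ o) 0) 0)) → 3
  ~> λ (ω : Nat) → λ (a : Eq Nat 0 (elimNat (λ (m : Nat) → Nat) 0 (λ (g : Nat) → λ (φ : Nat) → succ φ) 0)) → 3
  ~> λ (ω : Nat) → λ (a : Eq Nat 0 0) → 3
inferred type:
  (ω : Nat) → (a : Eq Nat 0 0) → Nat


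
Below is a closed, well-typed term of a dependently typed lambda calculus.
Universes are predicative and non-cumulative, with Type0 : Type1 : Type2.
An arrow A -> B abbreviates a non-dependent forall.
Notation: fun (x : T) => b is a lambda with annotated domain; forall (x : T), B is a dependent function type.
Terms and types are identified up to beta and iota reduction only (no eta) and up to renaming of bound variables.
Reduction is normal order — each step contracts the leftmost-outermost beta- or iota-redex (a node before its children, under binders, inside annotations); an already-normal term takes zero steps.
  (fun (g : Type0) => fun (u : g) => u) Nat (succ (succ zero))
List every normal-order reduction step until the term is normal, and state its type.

normal-order reduction sequence:
  (fun (g : Type0) => fun (u : g) => u) Nat (succ (succ zero))
  ~> (fun (g : Nat) => g) (succ (succ zero))
  ~> succ (succ zero)
the term's type:
  Nat


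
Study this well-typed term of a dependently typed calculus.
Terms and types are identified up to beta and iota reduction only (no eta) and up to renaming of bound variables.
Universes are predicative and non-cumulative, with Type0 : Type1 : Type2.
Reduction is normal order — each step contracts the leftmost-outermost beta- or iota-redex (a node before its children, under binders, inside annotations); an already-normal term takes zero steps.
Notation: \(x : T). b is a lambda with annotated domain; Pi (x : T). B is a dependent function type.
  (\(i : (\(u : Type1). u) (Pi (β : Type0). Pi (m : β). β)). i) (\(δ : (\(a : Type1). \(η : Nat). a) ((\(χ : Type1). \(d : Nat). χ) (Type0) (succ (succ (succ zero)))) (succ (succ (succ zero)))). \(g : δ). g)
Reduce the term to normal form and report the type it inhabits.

normal form:
  \(i : Type0). \(u : i). u
inferred type:
  Pi (i : Type0). Pi (u : i). i
observation: the first redex contracted is a beta-redex; the normal form is reached in 5 normal-order steps.


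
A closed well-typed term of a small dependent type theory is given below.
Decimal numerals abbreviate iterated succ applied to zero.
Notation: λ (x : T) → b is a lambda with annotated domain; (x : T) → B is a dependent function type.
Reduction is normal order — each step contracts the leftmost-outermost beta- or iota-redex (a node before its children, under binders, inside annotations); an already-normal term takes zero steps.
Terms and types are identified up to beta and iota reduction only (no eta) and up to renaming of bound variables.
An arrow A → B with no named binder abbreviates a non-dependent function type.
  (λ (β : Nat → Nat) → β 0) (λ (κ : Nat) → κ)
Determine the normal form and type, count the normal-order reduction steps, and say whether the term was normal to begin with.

resulting normal form:
  0
type:
  Nat
steps to reach normal form (normal order): 2
already normal: no
first contracted redex: a beta-redex


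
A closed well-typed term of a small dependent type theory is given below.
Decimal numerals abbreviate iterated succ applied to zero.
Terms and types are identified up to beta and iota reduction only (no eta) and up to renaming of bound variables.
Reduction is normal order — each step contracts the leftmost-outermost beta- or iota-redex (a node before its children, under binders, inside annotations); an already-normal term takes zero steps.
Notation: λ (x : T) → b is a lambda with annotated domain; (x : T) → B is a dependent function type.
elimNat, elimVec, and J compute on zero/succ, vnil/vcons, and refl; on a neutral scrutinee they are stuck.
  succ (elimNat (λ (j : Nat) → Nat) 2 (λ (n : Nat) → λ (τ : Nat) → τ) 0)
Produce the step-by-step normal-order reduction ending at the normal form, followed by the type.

normal-order reduction sequence:
  succ (elimNat (λ (j : Nat) → Nat) 2 (λ (n : Nat) → λ (τ : Nat) → τ) 0)
  ~> 3
inferred type:
  Nat


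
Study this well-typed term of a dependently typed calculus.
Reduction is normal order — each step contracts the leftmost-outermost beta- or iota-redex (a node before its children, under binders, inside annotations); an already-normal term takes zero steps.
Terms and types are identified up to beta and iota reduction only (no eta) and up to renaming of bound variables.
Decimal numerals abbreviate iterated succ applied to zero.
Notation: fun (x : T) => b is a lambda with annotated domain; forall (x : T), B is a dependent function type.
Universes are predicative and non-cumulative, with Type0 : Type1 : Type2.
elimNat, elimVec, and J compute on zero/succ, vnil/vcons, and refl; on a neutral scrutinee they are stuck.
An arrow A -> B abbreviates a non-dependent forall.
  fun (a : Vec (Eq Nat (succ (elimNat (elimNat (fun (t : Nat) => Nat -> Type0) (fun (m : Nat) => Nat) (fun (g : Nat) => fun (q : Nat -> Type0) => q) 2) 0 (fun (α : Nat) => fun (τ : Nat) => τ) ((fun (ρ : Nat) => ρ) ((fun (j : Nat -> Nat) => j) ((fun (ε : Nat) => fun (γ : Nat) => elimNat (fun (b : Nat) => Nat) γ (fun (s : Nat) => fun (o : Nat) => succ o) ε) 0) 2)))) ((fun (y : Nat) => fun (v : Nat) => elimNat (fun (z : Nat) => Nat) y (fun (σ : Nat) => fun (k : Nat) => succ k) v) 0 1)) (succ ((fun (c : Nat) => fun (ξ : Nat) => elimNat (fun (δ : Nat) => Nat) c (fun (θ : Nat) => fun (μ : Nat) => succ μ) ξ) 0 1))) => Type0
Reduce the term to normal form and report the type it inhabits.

normal form:
  fun (a : Vec (Eq Nat 1 1) 2) => Type0
inferred type:
  Vec (Eq Nat 1 1) 2 -> Type1
observation: 31 normal-order steps separate the term from its normal form.


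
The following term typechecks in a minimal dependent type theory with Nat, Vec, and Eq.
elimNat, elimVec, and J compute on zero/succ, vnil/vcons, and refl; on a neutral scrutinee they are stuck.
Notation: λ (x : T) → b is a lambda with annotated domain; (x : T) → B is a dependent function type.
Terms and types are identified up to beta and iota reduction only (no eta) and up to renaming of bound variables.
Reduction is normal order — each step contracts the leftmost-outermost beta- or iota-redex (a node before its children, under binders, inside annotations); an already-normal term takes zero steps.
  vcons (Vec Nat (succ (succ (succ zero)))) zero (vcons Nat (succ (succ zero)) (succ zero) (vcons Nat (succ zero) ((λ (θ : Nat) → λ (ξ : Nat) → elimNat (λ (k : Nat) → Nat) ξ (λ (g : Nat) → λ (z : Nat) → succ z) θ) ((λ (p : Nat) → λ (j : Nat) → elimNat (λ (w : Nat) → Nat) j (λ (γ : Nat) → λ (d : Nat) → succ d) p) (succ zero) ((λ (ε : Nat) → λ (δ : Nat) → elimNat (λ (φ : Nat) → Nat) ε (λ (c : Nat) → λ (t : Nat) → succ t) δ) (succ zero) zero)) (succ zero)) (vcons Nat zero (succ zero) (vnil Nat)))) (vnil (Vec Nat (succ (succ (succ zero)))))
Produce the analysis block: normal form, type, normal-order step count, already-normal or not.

normal form:
  vcons (Vec Nat (succ (succ (succ zero)))) zero (vcons Nat (succ (succ zero)) (succ zero) (vcons Nat (succ zero) (succ (succ (succ zero))) (vcons Nat zero (succ zero) (vnil Nat)))) (vnil (Vec Nat (succ (succ (succ zero)))))
inferred type:
  Vec (Vec Nat (succ (succ (succ zero)))) (succ zero)
steps to reach normal form (normal order): 18
term was already normal: no
first contracted redex: a beta-redex


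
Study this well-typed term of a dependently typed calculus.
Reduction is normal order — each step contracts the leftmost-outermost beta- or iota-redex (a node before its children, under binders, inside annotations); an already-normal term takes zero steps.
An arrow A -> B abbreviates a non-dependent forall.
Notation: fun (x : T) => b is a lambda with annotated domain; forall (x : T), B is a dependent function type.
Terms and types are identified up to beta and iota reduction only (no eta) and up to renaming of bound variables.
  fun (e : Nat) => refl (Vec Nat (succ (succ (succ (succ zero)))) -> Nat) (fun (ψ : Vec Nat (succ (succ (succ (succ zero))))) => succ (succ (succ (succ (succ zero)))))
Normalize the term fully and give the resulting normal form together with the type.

reduced normal form:
  fun (e : Nat) => refl (Vec Nat (succ (succ (succ (succ zero)))) -> Nat) (fun (ψ : Vec Nat (succ (succ (succ (succ zero))))) => succ (succ (succ (succ (succ zero)))))
the term's type:
  Nat -> Eq (Vec Nat (succ (succ (succ (succ zero)))) -> Nat) (fun (e : Vec Nat (succ (succ (succ (succ zero))))) => succ (succ (succ (succ (succ zero))))) (fun (ψ : Vec Nat (succ (succ (succ (succ zero))))) => succ (succ (succ (succ (succ zero)))))


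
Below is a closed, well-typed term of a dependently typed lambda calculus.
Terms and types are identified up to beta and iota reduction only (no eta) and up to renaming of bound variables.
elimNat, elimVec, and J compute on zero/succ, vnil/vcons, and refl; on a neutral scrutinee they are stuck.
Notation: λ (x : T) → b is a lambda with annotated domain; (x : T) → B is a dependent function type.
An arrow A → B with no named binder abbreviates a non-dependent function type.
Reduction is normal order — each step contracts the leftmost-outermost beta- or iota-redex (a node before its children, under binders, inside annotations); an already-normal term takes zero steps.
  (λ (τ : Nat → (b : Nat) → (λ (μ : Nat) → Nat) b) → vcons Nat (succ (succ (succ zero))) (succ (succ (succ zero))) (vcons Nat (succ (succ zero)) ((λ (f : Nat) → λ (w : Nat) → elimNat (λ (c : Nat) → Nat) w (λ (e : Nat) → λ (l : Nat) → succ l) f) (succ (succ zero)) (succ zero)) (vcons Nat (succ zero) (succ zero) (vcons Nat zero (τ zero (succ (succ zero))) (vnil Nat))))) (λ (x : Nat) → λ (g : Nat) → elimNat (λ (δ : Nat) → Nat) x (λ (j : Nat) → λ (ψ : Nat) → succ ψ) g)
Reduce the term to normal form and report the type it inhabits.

normal form:
  vcons Nat (succ (succ (succ zero))) (succ (succ (succ zero))) (vcons Nat (succ (succ zero)) (succ (succ (succ zero))) (vcons Nat (succ zero) (succ zero) (vcons Nat zero (succ (succ zero)) (vnil Nat))))
the term's type:
  Vec Nat (succ (succ (succ (succ zero))))
observation: the leftmost-outermost redex is a beta-redex, and normalization takes 19 steps.


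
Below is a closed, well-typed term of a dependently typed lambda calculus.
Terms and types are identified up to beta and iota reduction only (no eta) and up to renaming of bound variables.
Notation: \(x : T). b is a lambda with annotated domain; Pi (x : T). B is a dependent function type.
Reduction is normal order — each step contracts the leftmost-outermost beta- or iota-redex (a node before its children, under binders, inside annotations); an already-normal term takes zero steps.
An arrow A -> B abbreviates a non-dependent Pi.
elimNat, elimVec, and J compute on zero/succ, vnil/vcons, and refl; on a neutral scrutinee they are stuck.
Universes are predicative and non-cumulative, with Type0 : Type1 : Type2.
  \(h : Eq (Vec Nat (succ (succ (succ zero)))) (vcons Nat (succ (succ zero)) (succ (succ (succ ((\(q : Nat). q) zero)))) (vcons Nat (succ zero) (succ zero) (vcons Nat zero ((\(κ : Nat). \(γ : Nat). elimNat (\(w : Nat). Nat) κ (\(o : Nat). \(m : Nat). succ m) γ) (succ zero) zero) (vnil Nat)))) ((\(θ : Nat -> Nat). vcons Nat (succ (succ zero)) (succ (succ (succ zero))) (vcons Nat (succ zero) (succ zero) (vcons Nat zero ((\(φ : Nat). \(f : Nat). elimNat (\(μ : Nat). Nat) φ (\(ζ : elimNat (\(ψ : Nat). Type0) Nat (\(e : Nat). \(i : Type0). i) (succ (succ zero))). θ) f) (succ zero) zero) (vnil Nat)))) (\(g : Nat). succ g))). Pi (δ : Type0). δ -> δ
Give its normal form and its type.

resulting normal form:
  \(h : Eq (Vec Nat (succ (succ (succ zero)))) (vcons Nat (succ (succ zero)) (succ (succ (succ zero))) (vcons Nat (succ zero) (succ zero) (vcons Nat zero (succ zero) (vnil Nat)))) (vcons Nat (succ (succ zero)) (succ (succ (succ zero))) (vcons Nat (succ zero) (succ zero) (vcons Nat zero (succ zero) (vnil Nat))))). Pi (q : Type0). q -> q
type:
  Eq (Vec Nat (succ (succ (succ zero)))) (vcons Nat (succ (succ zero)) (succ (succ (succ zero))) (vcons Nat (succ zero) (succ zero) (vcons Nat zero (succ zero) (vnil Nat)))) (vcons Nat (succ (succ zero)) (succ (succ (succ zero))) (vcons Nat (succ zero) (succ zero) (vcons Nat zero (succ zero) (vnil Nat)))) -> Type1
observation: contracting a beta-redex first, the term normalizes in 8 steps.


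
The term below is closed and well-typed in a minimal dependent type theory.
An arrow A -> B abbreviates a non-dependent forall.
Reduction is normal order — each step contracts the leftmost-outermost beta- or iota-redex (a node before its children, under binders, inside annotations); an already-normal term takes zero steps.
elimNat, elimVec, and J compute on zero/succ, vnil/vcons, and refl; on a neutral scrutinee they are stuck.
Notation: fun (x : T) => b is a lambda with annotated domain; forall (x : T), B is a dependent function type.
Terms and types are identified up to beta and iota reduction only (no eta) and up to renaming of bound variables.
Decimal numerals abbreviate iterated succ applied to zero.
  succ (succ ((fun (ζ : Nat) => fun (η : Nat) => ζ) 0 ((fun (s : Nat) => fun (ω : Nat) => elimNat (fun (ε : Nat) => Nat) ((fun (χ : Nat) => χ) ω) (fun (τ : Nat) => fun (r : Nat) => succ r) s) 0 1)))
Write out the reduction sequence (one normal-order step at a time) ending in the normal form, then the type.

normal-order reduction sequence:
  succ (succ ((fun (ζ : Nat) => fun (η : Nat) => ζ) 0 ((fun (s : Nat) => fun (ω : Nat) => elimNat (fun (ε : Nat) => Nat) ((fun (χ : Nat) => χ) ω) (fun (τ : Nat) => fun (r : Nat) => succ r) s) 0 1)))
  ~> succ (succ ((fun (ζ : Nat) => 0) ((fun (η : Nat) => fun (s : Nat) => elimNat (fun (ω : Nat) => Nat) ((fun (ε : Nat) => ε) s) (fun (χ : Nat) => fun (τ : Nat) => succ τ) η) 0 1)))
  ~> 2
the term's type:
  Nat


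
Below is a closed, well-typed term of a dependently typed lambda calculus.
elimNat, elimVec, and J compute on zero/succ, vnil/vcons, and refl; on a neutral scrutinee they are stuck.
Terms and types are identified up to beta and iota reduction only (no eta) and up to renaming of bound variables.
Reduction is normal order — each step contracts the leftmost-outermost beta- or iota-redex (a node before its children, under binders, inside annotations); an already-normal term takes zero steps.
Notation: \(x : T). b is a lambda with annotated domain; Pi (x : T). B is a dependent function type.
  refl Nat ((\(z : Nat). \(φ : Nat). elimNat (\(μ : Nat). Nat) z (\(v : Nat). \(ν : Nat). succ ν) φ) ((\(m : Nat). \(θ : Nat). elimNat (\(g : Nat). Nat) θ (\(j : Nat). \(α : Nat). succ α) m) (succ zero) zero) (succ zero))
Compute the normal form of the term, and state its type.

reduced normal form:
  refl Nat (succ (succ zero))
the term's type:
  Eq Nat (succ (succ zero)) (succ (succ zero))


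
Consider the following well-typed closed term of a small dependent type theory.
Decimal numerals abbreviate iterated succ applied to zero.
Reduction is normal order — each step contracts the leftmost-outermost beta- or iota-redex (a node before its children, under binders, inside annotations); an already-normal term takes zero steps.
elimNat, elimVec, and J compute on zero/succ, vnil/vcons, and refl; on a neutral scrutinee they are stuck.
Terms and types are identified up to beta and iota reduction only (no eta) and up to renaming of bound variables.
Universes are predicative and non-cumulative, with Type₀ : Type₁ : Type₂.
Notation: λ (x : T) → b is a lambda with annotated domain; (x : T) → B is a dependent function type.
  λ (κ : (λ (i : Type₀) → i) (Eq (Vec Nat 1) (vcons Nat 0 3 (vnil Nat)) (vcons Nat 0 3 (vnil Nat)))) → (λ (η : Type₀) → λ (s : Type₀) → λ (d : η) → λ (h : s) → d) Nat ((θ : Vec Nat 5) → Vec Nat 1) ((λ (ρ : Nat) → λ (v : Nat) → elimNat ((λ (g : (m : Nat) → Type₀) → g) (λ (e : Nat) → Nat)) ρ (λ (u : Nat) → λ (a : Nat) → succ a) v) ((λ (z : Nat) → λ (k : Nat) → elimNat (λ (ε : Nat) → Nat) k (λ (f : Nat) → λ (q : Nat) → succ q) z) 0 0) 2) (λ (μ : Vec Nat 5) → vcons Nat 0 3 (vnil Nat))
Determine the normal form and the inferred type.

normal form:
  λ (κ : Eq (Vec Nat 1) (vcons Nat 0 3 (vnil Nat)) (vcons Nat 0 3 (vnil Nat))) → 2
the term's type:
  (κ : Eq (Vec Nat 1) (vcons Nat 0 3 (vnil Nat)) (vcons Nat 0 3 (vnil Nat))) → Nat
observation: 17 normal-order steps separate the term from its normal form.


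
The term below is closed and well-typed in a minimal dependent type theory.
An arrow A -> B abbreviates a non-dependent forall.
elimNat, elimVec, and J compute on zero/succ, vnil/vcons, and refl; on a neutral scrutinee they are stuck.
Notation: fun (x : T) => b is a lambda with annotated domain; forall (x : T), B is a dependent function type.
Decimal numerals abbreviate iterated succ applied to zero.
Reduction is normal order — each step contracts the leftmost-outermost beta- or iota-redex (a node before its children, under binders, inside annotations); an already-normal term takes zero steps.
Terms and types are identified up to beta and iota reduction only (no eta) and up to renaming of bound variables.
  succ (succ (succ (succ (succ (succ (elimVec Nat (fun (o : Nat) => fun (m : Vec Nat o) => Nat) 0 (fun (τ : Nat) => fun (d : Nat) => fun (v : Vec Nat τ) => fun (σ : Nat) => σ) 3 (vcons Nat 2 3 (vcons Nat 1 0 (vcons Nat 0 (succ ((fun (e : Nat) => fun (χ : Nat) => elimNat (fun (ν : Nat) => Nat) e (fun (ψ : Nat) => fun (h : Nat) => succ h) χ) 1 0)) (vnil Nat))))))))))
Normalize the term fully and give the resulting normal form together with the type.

normal form:
  6
inferred type:
  Nat
observation: normalization takes exactly 16 steps under the normal-order strategy.


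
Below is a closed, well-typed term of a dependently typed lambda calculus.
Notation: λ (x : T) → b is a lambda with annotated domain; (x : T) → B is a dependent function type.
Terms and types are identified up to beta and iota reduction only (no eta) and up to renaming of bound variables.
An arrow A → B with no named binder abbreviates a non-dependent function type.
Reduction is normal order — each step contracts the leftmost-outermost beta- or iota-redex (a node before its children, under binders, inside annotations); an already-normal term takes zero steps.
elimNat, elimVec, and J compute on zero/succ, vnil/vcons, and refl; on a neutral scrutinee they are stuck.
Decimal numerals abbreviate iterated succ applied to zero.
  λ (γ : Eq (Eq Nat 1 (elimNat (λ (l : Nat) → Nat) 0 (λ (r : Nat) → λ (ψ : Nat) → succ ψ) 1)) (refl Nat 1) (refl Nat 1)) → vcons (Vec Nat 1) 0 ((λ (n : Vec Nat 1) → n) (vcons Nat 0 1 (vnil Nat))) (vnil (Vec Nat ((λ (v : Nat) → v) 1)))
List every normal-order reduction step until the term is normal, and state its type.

normal-order reduction:
  λ (γ : Eq (Eq Nat 1 (elimNat (λ (l : Nat) → Nat) 0 (λ (r : Nat) → λ (ψ : Nat) → succ ψ) 1)) (refl Nat 1) (refl Nat 1)) → vcons (Vec Nat 1) 0 ((λ (n : Vec Nat 1) → n) (vcons Nat 0 1 (vnil Nat))) (vnil (Vec Nat ((λ (v : Nat) → v) 1)))
  ~> λ (γ : Eq (Eq Nat 1 ((λ (l : Nat) → λ (r : Nat) → succ r) 0 (elimNat (λ (ψ : Nat) → Nat) 0 (λ (n : Nat) → λ (v : Nat) → succ v) 0))) (refl Nat 1) (refl Nat 1)) → vcons (Vec Nat 1) 0 ((λ (ν : Vec Nat 1) → ν) (vcons Nat 0 1 (vnil Nat))) (vnil (Vec Nat ((λ (δ : Nat) → δ) 1)))
  ~> λ (γ : Eq (Eq Nat 1 ((λ (l : Nat) → succ l) (elimNat (λ (r : Nat) → Nat) 0 (λ (ψ : Nat) → λ (n : Nat) → succ n) 0))) (refl Nat 1) (refl Nat 1)) → vcons (Vec Nat 1) 0 ((λ (v : Vec Nat 1) → v) (vcons Nat 0 1 (vnil Nat))) (vnil (Vec Nat ((λ (ν : Nat) → ν) 1)))
  ~> λ (γ : Eq (Eq Nat 1 (succ (elimNat (λ (l : Nat) → Nat) 0 (λ (r : Nat) → λ (ψ : Nat) → succ ψ) 0))) (refl Nat 1) (refl Nat 1)) → vcons (Vec Nat 1) 0 ((λ (n : Vec Nat 1) → n) (vcons Nat 0 1 (vnil Nat))) (vnil (Vec Nat ((λ (v : Nat) → v) 1)))
  ~> λ (γ : Eq (Eq Nat 1 1) (refl Nat 1) (refl Nat 1)) → vcons (Vec Nat 1) 0 ((λ (l : Vec Nat 1) → l) (vcons Nat 0 1 (vnil Nat))) (vnil (Vec Nat ((λ (r : Nat) → r) 1)))
  ~> λ (γ : Eq (Eq Nat 1 1) (refl Nat 1) (refl Nat 1)) → vcons (Vec Nat 1) 0 (vcons Nat 0 1 (vnil Nat)) (vnil (Vec Nat ((λ (l : Nat) → l) 1)))
  ~> λ (γ : Eq (Eq Nat 1 1) (refl Nat 1) (refl Nat 1)) → vcons (Vec Nat 1) 0 (vcons Nat 0 1 (vnil Nat)) (vnil (Vec Nat 1))
type:
  Eq (Eq Nat 1 1) (refl Nat 1) (refl Nat 1) → Vec (Vec Nat 1) 1


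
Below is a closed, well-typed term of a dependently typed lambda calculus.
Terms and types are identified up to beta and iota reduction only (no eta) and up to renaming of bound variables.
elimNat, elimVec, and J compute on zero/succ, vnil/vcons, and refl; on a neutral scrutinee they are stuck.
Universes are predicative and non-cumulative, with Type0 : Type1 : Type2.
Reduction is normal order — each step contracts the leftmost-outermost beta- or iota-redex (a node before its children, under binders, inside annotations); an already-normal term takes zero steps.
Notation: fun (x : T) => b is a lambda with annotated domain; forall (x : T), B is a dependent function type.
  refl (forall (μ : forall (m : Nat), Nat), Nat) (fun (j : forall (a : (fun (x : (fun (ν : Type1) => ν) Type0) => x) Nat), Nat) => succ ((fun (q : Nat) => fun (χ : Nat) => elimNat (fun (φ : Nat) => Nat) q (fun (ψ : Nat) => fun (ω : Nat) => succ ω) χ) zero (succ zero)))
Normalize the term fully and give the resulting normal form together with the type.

reduced normal form:
  refl (forall (μ : forall (m : Nat), Nat), Nat) (fun (j : forall (a : Nat), Nat) => succ (succ zero))
inferred type:
  Eq (forall (μ : forall (m : Nat), Nat), Nat) (fun (j : forall (a : Nat), Nat) => succ (succ zero)) (fun (x : forall (ν : Nat), Nat) => succ (succ zero))


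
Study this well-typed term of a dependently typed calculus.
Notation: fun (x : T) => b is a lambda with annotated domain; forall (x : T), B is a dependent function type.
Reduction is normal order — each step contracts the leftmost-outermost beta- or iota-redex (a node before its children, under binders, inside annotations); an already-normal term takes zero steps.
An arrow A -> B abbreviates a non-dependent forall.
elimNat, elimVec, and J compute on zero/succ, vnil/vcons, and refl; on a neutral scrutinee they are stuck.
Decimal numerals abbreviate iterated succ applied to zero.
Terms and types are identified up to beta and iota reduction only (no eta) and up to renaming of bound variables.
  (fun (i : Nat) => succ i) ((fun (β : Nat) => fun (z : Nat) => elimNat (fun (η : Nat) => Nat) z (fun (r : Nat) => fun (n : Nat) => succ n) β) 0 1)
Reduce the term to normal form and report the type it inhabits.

resulting normal form:
  2
inferred type:
  Nat
observation: 4 normal-order steps normalize the term, beginning with a beta-redex.


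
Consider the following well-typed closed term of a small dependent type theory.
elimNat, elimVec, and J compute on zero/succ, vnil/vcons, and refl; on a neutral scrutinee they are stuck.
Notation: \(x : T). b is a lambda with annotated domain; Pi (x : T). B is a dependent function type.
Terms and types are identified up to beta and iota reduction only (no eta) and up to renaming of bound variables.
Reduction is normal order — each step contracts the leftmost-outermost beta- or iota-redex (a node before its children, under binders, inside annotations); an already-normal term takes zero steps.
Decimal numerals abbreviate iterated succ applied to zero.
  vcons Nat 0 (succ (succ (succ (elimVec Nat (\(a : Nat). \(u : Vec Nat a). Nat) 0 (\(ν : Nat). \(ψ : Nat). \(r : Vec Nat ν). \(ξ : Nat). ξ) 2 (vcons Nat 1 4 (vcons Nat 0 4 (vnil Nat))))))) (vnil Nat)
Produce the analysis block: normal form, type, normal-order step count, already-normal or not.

normal form:
  vcons Nat 0 3 (vnil Nat)
type:
  Vec Nat 1
normal-order step count: 11
term was already normal: no
first redex: an elimVec iota-redex


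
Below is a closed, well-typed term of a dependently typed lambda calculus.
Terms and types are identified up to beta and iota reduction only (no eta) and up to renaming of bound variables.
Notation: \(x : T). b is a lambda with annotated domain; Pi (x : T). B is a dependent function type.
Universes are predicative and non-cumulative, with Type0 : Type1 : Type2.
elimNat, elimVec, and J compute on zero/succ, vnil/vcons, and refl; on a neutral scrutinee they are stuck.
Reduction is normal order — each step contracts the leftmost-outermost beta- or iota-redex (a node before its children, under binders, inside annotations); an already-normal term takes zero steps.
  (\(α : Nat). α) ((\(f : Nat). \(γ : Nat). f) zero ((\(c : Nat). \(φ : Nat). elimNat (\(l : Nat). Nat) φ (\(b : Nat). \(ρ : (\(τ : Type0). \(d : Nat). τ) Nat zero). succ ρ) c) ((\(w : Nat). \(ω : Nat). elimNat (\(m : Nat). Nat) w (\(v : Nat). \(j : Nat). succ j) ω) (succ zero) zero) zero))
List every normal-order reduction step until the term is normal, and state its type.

normal-order reduction:
  (\(α : Nat). α) ((\(f : Nat). \(γ : Nat). f) zero ((\(c : Nat). \(φ : Nat). elimNat (\(l : Nat). Nat) φ (\(b : Nat). \(ρ : (\(τ : Type0). \(d : Nat). τ) Nat zero). succ ρ) c) ((\(w : Nat). \(ω : Nat). elimNat (\(m : Nat). Nat) w (\(v : Nat). \(j : Nat). succ j) ω) (succ zero) zero) zero))
  ~> (\(α : Nat). \(f : Nat). α) zero ((\(γ : Nat). \(c : Nat). elimNat (\(φ : Nat). Nat) c (\(l : Nat). \(b : (\(ρ : Type0). \(τ : Nat). ρ) Nat zero). succ b) γ) ((\(d : Nat). \(w : Nat). elimNat (\(ω : Nat). Nat) d (\(m : Nat). \(v : Nat). succ v) w) (succ zero) zero) zero)
  ~> (\(α : Nat). zero) ((\(f : Nat). \(γ : Nat). elimNat (\(c : Nat). Nat) γ (\(φ : Nat). \(l : (\(b : Type0). \(ρ : Nat). b) Nat zero). succ l) f) ((\(τ : Nat). \(d : Nat). elimNat (\(w : Nat). Nat) τ (\(ω : Nat). \(m : Nat). succ m) d) (succ zero) zero) zero)
  ~> zero
inferred type:
  Nat


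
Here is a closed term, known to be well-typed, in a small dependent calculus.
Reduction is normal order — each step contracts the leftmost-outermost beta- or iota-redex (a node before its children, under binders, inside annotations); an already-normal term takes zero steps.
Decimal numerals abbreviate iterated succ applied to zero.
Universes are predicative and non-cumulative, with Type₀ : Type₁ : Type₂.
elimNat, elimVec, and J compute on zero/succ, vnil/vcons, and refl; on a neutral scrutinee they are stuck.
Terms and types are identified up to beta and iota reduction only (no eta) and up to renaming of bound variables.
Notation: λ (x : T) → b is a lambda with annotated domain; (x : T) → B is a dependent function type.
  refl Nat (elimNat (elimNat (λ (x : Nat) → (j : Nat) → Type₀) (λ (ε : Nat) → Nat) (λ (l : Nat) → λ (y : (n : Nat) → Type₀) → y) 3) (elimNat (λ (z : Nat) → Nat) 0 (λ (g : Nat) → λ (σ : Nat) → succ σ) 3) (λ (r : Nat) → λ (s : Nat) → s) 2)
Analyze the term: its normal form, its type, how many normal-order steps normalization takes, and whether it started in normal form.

resulting normal form:
  refl Nat 3
inferred type:
  Eq Nat 3 3
normal-order step count: 17
term was already normal: no
first contracted redex: an elimNat iota-redex


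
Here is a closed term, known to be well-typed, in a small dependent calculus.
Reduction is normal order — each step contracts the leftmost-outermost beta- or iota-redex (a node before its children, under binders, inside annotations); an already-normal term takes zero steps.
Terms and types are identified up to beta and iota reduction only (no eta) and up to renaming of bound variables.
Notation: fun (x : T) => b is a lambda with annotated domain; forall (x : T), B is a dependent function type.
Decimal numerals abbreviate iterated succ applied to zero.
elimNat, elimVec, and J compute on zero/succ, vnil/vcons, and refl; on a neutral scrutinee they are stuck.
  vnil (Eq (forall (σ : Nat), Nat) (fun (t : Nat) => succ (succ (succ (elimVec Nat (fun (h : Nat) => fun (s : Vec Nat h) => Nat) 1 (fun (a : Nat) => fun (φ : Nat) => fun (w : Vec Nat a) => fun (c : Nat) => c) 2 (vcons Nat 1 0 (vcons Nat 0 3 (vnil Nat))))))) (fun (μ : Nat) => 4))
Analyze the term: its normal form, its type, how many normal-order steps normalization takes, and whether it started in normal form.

resulting normal form:
  vnil (Eq (forall (σ : Nat), Nat) (fun (t : Nat) => 4) (fun (h : Nat) => 4))
type:
  Vec (Eq (forall (σ : Nat), Nat) (fun (t : Nat) => 4) (fun (h : Nat) => 4)) 0
reduction steps (normal order): 11
term was already normal: no
first contracted redex: an elimVec iota-redex
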